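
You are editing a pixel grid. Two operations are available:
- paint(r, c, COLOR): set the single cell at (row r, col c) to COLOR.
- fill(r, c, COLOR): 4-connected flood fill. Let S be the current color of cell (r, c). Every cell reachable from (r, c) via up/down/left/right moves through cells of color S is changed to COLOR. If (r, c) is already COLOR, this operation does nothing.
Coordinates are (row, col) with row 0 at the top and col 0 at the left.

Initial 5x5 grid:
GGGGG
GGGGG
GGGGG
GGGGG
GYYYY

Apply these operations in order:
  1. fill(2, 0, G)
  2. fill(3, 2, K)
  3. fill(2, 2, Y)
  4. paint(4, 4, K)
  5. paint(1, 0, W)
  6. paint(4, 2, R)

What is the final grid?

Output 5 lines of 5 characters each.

Answer: YYYYY
WYYYY
YYYYY
YYYYY
YYRYK

Derivation:
After op 1 fill(2,0,G) [0 cells changed]:
GGGGG
GGGGG
GGGGG
GGGGG
GYYYY
After op 2 fill(3,2,K) [21 cells changed]:
KKKKK
KKKKK
KKKKK
KKKKK
KYYYY
After op 3 fill(2,2,Y) [21 cells changed]:
YYYYY
YYYYY
YYYYY
YYYYY
YYYYY
After op 4 paint(4,4,K):
YYYYY
YYYYY
YYYYY
YYYYY
YYYYK
After op 5 paint(1,0,W):
YYYYY
WYYYY
YYYYY
YYYYY
YYYYK
After op 6 paint(4,2,R):
YYYYY
WYYYY
YYYYY
YYYYY
YYRYK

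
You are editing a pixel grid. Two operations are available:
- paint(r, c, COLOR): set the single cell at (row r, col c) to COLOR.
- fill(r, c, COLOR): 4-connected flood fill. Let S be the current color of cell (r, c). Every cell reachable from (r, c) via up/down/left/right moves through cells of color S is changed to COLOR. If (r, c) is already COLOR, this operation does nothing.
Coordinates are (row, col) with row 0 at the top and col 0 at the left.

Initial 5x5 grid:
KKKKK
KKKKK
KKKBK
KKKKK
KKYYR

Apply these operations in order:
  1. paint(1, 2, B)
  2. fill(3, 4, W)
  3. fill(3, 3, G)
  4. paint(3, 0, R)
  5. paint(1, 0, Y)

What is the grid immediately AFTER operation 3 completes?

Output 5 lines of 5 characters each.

After op 1 paint(1,2,B):
KKKKK
KKBKK
KKKBK
KKKKK
KKYYR
After op 2 fill(3,4,W) [20 cells changed]:
WWWWW
WWBWW
WWWBW
WWWWW
WWYYR
After op 3 fill(3,3,G) [20 cells changed]:
GGGGG
GGBGG
GGGBG
GGGGG
GGYYR

Answer: GGGGG
GGBGG
GGGBG
GGGGG
GGYYR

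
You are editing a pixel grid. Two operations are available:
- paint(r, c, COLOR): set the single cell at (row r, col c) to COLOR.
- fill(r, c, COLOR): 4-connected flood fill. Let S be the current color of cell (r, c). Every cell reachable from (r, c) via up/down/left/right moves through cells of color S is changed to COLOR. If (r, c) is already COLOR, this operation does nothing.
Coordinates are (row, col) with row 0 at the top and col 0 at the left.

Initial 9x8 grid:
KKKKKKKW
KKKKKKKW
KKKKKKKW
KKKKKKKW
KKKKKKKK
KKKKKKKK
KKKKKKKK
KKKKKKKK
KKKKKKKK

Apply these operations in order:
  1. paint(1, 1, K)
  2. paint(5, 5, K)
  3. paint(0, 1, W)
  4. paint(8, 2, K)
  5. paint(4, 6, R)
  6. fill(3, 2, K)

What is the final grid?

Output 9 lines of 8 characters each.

Answer: KWKKKKKW
KKKKKKKW
KKKKKKKW
KKKKKKKW
KKKKKKRK
KKKKKKKK
KKKKKKKK
KKKKKKKK
KKKKKKKK

Derivation:
After op 1 paint(1,1,K):
KKKKKKKW
KKKKKKKW
KKKKKKKW
KKKKKKKW
KKKKKKKK
KKKKKKKK
KKKKKKKK
KKKKKKKK
KKKKKKKK
After op 2 paint(5,5,K):
KKKKKKKW
KKKKKKKW
KKKKKKKW
KKKKKKKW
KKKKKKKK
KKKKKKKK
KKKKKKKK
KKKKKKKK
KKKKKKKK
After op 3 paint(0,1,W):
KWKKKKKW
KKKKKKKW
KKKKKKKW
KKKKKKKW
KKKKKKKK
KKKKKKKK
KKKKKKKK
KKKKKKKK
KKKKKKKK
After op 4 paint(8,2,K):
KWKKKKKW
KKKKKKKW
KKKKKKKW
KKKKKKKW
KKKKKKKK
KKKKKKKK
KKKKKKKK
KKKKKKKK
KKKKKKKK
After op 5 paint(4,6,R):
KWKKKKKW
KKKKKKKW
KKKKKKKW
KKKKKKKW
KKKKKKRK
KKKKKKKK
KKKKKKKK
KKKKKKKK
KKKKKKKK
After op 6 fill(3,2,K) [0 cells changed]:
KWKKKKKW
KKKKKKKW
KKKKKKKW
KKKKKKKW
KKKKKKRK
KKKKKKKK
KKKKKKKK
KKKKKKKK
KKKKKKKK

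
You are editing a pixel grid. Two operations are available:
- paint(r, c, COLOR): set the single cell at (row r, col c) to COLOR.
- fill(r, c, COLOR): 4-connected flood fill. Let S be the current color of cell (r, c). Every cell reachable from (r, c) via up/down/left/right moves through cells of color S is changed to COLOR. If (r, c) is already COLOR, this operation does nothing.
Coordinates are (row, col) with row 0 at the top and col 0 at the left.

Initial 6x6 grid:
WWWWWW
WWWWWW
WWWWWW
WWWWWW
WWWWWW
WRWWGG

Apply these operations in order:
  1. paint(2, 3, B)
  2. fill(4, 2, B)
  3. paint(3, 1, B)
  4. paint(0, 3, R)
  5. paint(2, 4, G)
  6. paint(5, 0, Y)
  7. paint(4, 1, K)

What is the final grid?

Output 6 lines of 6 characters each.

After op 1 paint(2,3,B):
WWWWWW
WWWWWW
WWWBWW
WWWWWW
WWWWWW
WRWWGG
After op 2 fill(4,2,B) [32 cells changed]:
BBBBBB
BBBBBB
BBBBBB
BBBBBB
BBBBBB
BRBBGG
After op 3 paint(3,1,B):
BBBBBB
BBBBBB
BBBBBB
BBBBBB
BBBBBB
BRBBGG
After op 4 paint(0,3,R):
BBBRBB
BBBBBB
BBBBBB
BBBBBB
BBBBBB
BRBBGG
After op 5 paint(2,4,G):
BBBRBB
BBBBBB
BBBBGB
BBBBBB
BBBBBB
BRBBGG
After op 6 paint(5,0,Y):
BBBRBB
BBBBBB
BBBBGB
BBBBBB
BBBBBB
YRBBGG
After op 7 paint(4,1,K):
BBBRBB
BBBBBB
BBBBGB
BBBBBB
BKBBBB
YRBBGG

Answer: BBBRBB
BBBBBB
BBBBGB
BBBBBB
BKBBBB
YRBBGG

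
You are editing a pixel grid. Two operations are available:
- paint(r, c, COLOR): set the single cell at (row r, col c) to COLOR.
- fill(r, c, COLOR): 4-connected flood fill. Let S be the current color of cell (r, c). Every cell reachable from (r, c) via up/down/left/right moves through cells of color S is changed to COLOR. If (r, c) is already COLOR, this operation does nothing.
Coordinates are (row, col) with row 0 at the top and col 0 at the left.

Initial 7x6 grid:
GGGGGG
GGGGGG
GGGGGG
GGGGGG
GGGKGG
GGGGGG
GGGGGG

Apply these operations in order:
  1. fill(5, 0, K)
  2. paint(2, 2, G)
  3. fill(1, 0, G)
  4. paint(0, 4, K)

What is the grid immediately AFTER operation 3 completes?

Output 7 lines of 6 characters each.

After op 1 fill(5,0,K) [41 cells changed]:
KKKKKK
KKKKKK
KKKKKK
KKKKKK
KKKKKK
KKKKKK
KKKKKK
After op 2 paint(2,2,G):
KKKKKK
KKKKKK
KKGKKK
KKKKKK
KKKKKK
KKKKKK
KKKKKK
After op 3 fill(1,0,G) [41 cells changed]:
GGGGGG
GGGGGG
GGGGGG
GGGGGG
GGGGGG
GGGGGG
GGGGGG

Answer: GGGGGG
GGGGGG
GGGGGG
GGGGGG
GGGGGG
GGGGGG
GGGGGG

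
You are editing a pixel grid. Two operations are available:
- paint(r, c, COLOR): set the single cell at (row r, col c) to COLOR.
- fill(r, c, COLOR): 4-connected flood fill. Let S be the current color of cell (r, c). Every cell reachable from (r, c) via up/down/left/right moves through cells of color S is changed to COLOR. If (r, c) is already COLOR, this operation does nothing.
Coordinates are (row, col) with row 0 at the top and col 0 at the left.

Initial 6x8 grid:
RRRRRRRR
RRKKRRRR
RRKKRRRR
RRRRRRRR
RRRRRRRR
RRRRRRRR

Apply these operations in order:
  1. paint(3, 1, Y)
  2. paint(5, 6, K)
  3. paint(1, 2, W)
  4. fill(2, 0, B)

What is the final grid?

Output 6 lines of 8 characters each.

After op 1 paint(3,1,Y):
RRRRRRRR
RRKKRRRR
RRKKRRRR
RYRRRRRR
RRRRRRRR
RRRRRRRR
After op 2 paint(5,6,K):
RRRRRRRR
RRKKRRRR
RRKKRRRR
RYRRRRRR
RRRRRRRR
RRRRRRKR
After op 3 paint(1,2,W):
RRRRRRRR
RRWKRRRR
RRKKRRRR
RYRRRRRR
RRRRRRRR
RRRRRRKR
After op 4 fill(2,0,B) [42 cells changed]:
BBBBBBBB
BBWKBBBB
BBKKBBBB
BYBBBBBB
BBBBBBBB
BBBBBBKB

Answer: BBBBBBBB
BBWKBBBB
BBKKBBBB
BYBBBBBB
BBBBBBBB
BBBBBBKB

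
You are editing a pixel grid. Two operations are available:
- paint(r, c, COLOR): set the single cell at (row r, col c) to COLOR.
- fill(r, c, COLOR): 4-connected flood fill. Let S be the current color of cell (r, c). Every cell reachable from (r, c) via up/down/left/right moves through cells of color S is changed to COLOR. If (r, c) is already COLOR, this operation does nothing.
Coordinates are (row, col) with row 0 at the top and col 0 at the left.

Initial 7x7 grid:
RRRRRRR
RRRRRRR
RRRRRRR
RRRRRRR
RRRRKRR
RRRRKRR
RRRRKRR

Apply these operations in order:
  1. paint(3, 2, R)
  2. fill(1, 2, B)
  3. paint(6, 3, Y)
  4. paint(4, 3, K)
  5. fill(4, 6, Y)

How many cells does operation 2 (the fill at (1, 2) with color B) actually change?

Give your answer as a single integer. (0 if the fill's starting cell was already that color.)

Answer: 46

Derivation:
After op 1 paint(3,2,R):
RRRRRRR
RRRRRRR
RRRRRRR
RRRRRRR
RRRRKRR
RRRRKRR
RRRRKRR
After op 2 fill(1,2,B) [46 cells changed]:
BBBBBBB
BBBBBBB
BBBBBBB
BBBBBBB
BBBBKBB
BBBBKBB
BBBBKBB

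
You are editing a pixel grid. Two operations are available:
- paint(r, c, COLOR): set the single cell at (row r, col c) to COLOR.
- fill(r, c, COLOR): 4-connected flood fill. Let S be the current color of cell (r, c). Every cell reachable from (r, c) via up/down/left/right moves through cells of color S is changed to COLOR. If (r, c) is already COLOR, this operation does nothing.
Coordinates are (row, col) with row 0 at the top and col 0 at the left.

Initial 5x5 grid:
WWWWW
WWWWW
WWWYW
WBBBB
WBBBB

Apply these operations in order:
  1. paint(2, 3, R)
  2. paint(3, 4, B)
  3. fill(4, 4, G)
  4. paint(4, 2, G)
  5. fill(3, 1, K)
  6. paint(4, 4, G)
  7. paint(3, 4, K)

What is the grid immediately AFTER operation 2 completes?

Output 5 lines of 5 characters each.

After op 1 paint(2,3,R):
WWWWW
WWWWW
WWWRW
WBBBB
WBBBB
After op 2 paint(3,4,B):
WWWWW
WWWWW
WWWRW
WBBBB
WBBBB

Answer: WWWWW
WWWWW
WWWRW
WBBBB
WBBBB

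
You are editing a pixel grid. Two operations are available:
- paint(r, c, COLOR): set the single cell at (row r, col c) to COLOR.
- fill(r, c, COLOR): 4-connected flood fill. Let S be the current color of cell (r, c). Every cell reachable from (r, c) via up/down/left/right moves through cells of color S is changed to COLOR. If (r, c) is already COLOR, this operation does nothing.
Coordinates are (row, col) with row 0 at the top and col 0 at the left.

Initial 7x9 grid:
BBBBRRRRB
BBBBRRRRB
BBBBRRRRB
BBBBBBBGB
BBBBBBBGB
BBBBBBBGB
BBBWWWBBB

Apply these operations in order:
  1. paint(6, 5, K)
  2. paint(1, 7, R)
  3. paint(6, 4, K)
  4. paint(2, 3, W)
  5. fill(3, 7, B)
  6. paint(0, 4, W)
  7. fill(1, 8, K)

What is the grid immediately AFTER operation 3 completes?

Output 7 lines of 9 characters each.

Answer: BBBBRRRRB
BBBBRRRRB
BBBBRRRRB
BBBBBBBGB
BBBBBBBGB
BBBBBBBGB
BBBWKKBBB

Derivation:
After op 1 paint(6,5,K):
BBBBRRRRB
BBBBRRRRB
BBBBRRRRB
BBBBBBBGB
BBBBBBBGB
BBBBBBBGB
BBBWWKBBB
After op 2 paint(1,7,R):
BBBBRRRRB
BBBBRRRRB
BBBBRRRRB
BBBBBBBGB
BBBBBBBGB
BBBBBBBGB
BBBWWKBBB
After op 3 paint(6,4,K):
BBBBRRRRB
BBBBRRRRB
BBBBRRRRB
BBBBBBBGB
BBBBBBBGB
BBBBBBBGB
BBBWKKBBB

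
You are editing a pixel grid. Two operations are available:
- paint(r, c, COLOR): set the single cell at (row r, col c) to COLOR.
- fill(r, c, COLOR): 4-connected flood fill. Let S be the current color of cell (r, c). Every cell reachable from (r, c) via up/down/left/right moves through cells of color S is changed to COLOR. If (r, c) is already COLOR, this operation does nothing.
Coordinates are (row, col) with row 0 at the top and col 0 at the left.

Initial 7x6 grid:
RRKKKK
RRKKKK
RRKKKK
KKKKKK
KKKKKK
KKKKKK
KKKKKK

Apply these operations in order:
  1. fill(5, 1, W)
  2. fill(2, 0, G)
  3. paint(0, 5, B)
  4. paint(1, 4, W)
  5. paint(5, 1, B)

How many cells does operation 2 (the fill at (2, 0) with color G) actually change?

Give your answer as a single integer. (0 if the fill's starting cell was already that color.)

After op 1 fill(5,1,W) [36 cells changed]:
RRWWWW
RRWWWW
RRWWWW
WWWWWW
WWWWWW
WWWWWW
WWWWWW
After op 2 fill(2,0,G) [6 cells changed]:
GGWWWW
GGWWWW
GGWWWW
WWWWWW
WWWWWW
WWWWWW
WWWWWW

Answer: 6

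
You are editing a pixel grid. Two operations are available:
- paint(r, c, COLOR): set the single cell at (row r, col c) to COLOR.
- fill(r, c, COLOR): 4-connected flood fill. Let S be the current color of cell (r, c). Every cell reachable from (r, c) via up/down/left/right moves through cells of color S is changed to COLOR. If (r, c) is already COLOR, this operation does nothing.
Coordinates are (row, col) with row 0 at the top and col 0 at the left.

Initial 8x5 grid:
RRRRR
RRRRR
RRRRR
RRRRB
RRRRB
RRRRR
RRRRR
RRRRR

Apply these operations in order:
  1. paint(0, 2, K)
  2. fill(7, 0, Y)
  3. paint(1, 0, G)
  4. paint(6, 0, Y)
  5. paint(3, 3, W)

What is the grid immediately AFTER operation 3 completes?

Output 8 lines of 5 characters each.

Answer: YYKYY
GYYYY
YYYYY
YYYYB
YYYYB
YYYYY
YYYYY
YYYYY

Derivation:
After op 1 paint(0,2,K):
RRKRR
RRRRR
RRRRR
RRRRB
RRRRB
RRRRR
RRRRR
RRRRR
After op 2 fill(7,0,Y) [37 cells changed]:
YYKYY
YYYYY
YYYYY
YYYYB
YYYYB
YYYYY
YYYYY
YYYYY
After op 3 paint(1,0,G):
YYKYY
GYYYY
YYYYY
YYYYB
YYYYB
YYYYY
YYYYY
YYYYY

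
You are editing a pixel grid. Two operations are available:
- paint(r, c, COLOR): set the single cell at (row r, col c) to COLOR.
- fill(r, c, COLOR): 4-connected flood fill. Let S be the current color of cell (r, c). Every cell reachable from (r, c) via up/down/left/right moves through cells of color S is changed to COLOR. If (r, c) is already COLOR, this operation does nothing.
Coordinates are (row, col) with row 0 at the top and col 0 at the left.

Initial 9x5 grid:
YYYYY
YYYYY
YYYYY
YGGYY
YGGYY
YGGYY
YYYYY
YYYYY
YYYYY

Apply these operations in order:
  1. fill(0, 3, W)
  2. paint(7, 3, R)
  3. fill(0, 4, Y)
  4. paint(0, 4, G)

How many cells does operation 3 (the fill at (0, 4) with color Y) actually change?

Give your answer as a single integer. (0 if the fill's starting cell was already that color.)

Answer: 38

Derivation:
After op 1 fill(0,3,W) [39 cells changed]:
WWWWW
WWWWW
WWWWW
WGGWW
WGGWW
WGGWW
WWWWW
WWWWW
WWWWW
After op 2 paint(7,3,R):
WWWWW
WWWWW
WWWWW
WGGWW
WGGWW
WGGWW
WWWWW
WWWRW
WWWWW
After op 3 fill(0,4,Y) [38 cells changed]:
YYYYY
YYYYY
YYYYY
YGGYY
YGGYY
YGGYY
YYYYY
YYYRY
YYYYY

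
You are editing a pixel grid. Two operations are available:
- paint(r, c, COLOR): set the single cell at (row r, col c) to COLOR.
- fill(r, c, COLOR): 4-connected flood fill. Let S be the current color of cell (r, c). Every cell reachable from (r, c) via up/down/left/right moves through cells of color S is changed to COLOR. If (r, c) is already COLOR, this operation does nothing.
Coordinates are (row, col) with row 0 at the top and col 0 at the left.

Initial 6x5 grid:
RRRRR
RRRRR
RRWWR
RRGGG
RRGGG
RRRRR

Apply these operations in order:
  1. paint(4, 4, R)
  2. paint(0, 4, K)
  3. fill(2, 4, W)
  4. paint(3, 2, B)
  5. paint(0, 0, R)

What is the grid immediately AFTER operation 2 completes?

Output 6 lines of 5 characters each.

Answer: RRRRK
RRRRR
RRWWR
RRGGG
RRGGR
RRRRR

Derivation:
After op 1 paint(4,4,R):
RRRRR
RRRRR
RRWWR
RRGGG
RRGGR
RRRRR
After op 2 paint(0,4,K):
RRRRK
RRRRR
RRWWR
RRGGG
RRGGR
RRRRR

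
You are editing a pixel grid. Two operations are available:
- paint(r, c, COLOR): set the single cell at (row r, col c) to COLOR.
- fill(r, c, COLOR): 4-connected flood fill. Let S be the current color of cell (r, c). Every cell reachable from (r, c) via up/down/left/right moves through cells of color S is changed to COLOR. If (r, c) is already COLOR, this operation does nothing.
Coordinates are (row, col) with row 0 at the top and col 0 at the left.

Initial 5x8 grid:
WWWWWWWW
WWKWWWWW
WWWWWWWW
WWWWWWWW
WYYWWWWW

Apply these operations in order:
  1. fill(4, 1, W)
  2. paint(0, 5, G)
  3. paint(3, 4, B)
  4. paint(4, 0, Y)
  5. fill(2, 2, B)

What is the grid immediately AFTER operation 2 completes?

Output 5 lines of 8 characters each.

After op 1 fill(4,1,W) [2 cells changed]:
WWWWWWWW
WWKWWWWW
WWWWWWWW
WWWWWWWW
WWWWWWWW
After op 2 paint(0,5,G):
WWWWWGWW
WWKWWWWW
WWWWWWWW
WWWWWWWW
WWWWWWWW

Answer: WWWWWGWW
WWKWWWWW
WWWWWWWW
WWWWWWWW
WWWWWWWW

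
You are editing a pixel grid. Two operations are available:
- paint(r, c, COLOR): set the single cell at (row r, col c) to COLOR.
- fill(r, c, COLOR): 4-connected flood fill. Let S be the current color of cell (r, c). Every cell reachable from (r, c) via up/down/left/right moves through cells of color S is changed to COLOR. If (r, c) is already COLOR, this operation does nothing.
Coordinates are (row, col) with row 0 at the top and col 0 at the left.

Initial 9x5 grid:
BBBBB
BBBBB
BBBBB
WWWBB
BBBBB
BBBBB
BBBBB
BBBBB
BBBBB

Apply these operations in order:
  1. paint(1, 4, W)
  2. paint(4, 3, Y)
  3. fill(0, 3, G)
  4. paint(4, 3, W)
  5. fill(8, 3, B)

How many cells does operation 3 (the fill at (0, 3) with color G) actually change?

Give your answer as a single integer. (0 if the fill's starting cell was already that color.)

Answer: 40

Derivation:
After op 1 paint(1,4,W):
BBBBB
BBBBW
BBBBB
WWWBB
BBBBB
BBBBB
BBBBB
BBBBB
BBBBB
After op 2 paint(4,3,Y):
BBBBB
BBBBW
BBBBB
WWWBB
BBBYB
BBBBB
BBBBB
BBBBB
BBBBB
After op 3 fill(0,3,G) [40 cells changed]:
GGGGG
GGGGW
GGGGG
WWWGG
GGGYG
GGGGG
GGGGG
GGGGG
GGGGG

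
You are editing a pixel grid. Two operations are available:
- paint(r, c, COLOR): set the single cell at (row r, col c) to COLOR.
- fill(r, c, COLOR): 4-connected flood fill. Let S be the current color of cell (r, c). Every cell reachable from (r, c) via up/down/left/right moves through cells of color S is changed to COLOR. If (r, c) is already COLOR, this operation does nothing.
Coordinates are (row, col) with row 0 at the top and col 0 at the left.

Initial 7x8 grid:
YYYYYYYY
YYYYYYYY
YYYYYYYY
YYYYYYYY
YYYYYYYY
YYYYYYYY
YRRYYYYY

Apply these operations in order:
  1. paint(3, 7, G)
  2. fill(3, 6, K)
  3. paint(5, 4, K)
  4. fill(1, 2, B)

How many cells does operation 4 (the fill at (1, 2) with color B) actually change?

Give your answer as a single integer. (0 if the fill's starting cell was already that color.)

After op 1 paint(3,7,G):
YYYYYYYY
YYYYYYYY
YYYYYYYY
YYYYYYYG
YYYYYYYY
YYYYYYYY
YRRYYYYY
After op 2 fill(3,6,K) [53 cells changed]:
KKKKKKKK
KKKKKKKK
KKKKKKKK
KKKKKKKG
KKKKKKKK
KKKKKKKK
KRRKKKKK
After op 3 paint(5,4,K):
KKKKKKKK
KKKKKKKK
KKKKKKKK
KKKKKKKG
KKKKKKKK
KKKKKKKK
KRRKKKKK
After op 4 fill(1,2,B) [53 cells changed]:
BBBBBBBB
BBBBBBBB
BBBBBBBB
BBBBBBBG
BBBBBBBB
BBBBBBBB
BRRBBBBB

Answer: 53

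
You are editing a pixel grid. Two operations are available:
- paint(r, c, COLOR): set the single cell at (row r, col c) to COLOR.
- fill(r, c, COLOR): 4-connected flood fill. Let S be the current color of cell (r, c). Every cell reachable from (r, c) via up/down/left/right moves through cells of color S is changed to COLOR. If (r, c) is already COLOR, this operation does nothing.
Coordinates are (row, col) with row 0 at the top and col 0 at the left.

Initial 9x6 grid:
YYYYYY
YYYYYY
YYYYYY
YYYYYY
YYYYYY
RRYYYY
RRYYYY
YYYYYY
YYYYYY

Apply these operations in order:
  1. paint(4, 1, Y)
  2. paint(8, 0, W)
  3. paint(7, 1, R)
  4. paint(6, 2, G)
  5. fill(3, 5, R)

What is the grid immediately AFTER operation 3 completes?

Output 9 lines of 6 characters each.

Answer: YYYYYY
YYYYYY
YYYYYY
YYYYYY
YYYYYY
RRYYYY
RRYYYY
YRYYYY
WYYYYY

Derivation:
After op 1 paint(4,1,Y):
YYYYYY
YYYYYY
YYYYYY
YYYYYY
YYYYYY
RRYYYY
RRYYYY
YYYYYY
YYYYYY
After op 2 paint(8,0,W):
YYYYYY
YYYYYY
YYYYYY
YYYYYY
YYYYYY
RRYYYY
RRYYYY
YYYYYY
WYYYYY
After op 3 paint(7,1,R):
YYYYYY
YYYYYY
YYYYYY
YYYYYY
YYYYYY
RRYYYY
RRYYYY
YRYYYY
WYYYYY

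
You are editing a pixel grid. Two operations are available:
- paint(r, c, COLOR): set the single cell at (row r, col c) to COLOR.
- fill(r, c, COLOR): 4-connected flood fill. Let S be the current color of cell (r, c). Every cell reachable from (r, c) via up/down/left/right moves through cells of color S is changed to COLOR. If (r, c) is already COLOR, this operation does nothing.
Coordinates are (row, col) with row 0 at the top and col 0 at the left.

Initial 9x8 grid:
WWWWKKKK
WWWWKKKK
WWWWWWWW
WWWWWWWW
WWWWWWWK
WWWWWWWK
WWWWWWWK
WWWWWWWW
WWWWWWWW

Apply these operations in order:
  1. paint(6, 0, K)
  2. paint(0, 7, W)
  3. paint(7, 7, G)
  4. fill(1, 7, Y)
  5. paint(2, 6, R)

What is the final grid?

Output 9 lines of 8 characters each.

Answer: WWWWYYYW
WWWWYYYY
WWWWWWRW
WWWWWWWW
WWWWWWWK
WWWWWWWK
KWWWWWWK
WWWWWWWG
WWWWWWWW

Derivation:
After op 1 paint(6,0,K):
WWWWKKKK
WWWWKKKK
WWWWWWWW
WWWWWWWW
WWWWWWWK
WWWWWWWK
KWWWWWWK
WWWWWWWW
WWWWWWWW
After op 2 paint(0,7,W):
WWWWKKKW
WWWWKKKK
WWWWWWWW
WWWWWWWW
WWWWWWWK
WWWWWWWK
KWWWWWWK
WWWWWWWW
WWWWWWWW
After op 3 paint(7,7,G):
WWWWKKKW
WWWWKKKK
WWWWWWWW
WWWWWWWW
WWWWWWWK
WWWWWWWK
KWWWWWWK
WWWWWWWG
WWWWWWWW
After op 4 fill(1,7,Y) [7 cells changed]:
WWWWYYYW
WWWWYYYY
WWWWWWWW
WWWWWWWW
WWWWWWWK
WWWWWWWK
KWWWWWWK
WWWWWWWG
WWWWWWWW
After op 5 paint(2,6,R):
WWWWYYYW
WWWWYYYY
WWWWWWRW
WWWWWWWW
WWWWWWWK
WWWWWWWK
KWWWWWWK
WWWWWWWG
WWWWWWWW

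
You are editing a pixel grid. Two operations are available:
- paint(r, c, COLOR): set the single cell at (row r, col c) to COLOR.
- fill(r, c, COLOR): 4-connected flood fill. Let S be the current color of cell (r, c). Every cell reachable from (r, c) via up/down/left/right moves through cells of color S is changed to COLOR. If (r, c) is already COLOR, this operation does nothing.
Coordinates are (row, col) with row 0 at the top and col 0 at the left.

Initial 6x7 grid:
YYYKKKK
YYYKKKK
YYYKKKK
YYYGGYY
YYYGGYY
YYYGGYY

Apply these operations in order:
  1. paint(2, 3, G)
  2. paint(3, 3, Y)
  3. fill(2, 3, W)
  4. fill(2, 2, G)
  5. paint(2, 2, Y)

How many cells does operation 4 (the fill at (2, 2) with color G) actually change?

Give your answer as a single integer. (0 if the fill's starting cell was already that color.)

After op 1 paint(2,3,G):
YYYKKKK
YYYKKKK
YYYGKKK
YYYGGYY
YYYGGYY
YYYGGYY
After op 2 paint(3,3,Y):
YYYKKKK
YYYKKKK
YYYGKKK
YYYYGYY
YYYGGYY
YYYGGYY
After op 3 fill(2,3,W) [1 cells changed]:
YYYKKKK
YYYKKKK
YYYWKKK
YYYYGYY
YYYGGYY
YYYGGYY
After op 4 fill(2,2,G) [19 cells changed]:
GGGKKKK
GGGKKKK
GGGWKKK
GGGGGYY
GGGGGYY
GGGGGYY

Answer: 19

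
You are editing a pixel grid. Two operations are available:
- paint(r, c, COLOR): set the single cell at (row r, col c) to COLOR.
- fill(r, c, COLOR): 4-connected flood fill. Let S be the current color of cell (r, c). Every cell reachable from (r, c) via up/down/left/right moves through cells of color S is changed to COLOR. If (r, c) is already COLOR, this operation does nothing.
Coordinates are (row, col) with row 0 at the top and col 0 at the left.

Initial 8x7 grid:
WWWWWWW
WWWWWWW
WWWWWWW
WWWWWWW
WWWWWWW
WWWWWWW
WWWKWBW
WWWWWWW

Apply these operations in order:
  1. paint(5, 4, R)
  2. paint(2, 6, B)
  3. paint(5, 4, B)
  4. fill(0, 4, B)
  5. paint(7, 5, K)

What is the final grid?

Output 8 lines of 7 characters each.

Answer: BBBBBBB
BBBBBBB
BBBBBBB
BBBBBBB
BBBBBBB
BBBBBBB
BBBKBBB
BBBBBKB

Derivation:
After op 1 paint(5,4,R):
WWWWWWW
WWWWWWW
WWWWWWW
WWWWWWW
WWWWWWW
WWWWRWW
WWWKWBW
WWWWWWW
After op 2 paint(2,6,B):
WWWWWWW
WWWWWWW
WWWWWWB
WWWWWWW
WWWWWWW
WWWWRWW
WWWKWBW
WWWWWWW
After op 3 paint(5,4,B):
WWWWWWW
WWWWWWW
WWWWWWB
WWWWWWW
WWWWWWW
WWWWBWW
WWWKWBW
WWWWWWW
After op 4 fill(0,4,B) [52 cells changed]:
BBBBBBB
BBBBBBB
BBBBBBB
BBBBBBB
BBBBBBB
BBBBBBB
BBBKBBB
BBBBBBB
After op 5 paint(7,5,K):
BBBBBBB
BBBBBBB
BBBBBBB
BBBBBBB
BBBBBBB
BBBBBBB
BBBKBBB
BBBBBKB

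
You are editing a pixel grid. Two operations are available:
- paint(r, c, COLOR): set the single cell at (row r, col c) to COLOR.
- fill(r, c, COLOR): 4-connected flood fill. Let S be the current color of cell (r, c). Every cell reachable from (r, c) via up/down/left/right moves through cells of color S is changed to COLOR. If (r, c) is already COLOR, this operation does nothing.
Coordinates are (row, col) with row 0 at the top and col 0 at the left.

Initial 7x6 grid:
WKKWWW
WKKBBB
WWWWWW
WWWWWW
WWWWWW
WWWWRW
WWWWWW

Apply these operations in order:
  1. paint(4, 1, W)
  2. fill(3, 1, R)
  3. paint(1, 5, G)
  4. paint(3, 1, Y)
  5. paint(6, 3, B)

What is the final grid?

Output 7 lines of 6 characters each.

After op 1 paint(4,1,W):
WKKWWW
WKKBBB
WWWWWW
WWWWWW
WWWWWW
WWWWRW
WWWWWW
After op 2 fill(3,1,R) [31 cells changed]:
RKKWWW
RKKBBB
RRRRRR
RRRRRR
RRRRRR
RRRRRR
RRRRRR
After op 3 paint(1,5,G):
RKKWWW
RKKBBG
RRRRRR
RRRRRR
RRRRRR
RRRRRR
RRRRRR
After op 4 paint(3,1,Y):
RKKWWW
RKKBBG
RRRRRR
RYRRRR
RRRRRR
RRRRRR
RRRRRR
After op 5 paint(6,3,B):
RKKWWW
RKKBBG
RRRRRR
RYRRRR
RRRRRR
RRRRRR
RRRBRR

Answer: RKKWWW
RKKBBG
RRRRRR
RYRRRR
RRRRRR
RRRRRR
RRRBRR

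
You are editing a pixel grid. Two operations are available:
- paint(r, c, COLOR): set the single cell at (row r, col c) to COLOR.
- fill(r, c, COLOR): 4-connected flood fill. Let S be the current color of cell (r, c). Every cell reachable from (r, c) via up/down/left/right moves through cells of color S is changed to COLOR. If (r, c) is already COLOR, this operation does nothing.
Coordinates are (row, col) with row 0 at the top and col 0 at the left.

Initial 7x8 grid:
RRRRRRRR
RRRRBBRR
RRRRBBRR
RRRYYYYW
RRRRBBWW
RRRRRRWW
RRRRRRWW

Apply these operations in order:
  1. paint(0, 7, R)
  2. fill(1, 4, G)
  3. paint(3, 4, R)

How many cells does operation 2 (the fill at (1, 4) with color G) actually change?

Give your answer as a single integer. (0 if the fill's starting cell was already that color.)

Answer: 4

Derivation:
After op 1 paint(0,7,R):
RRRRRRRR
RRRRBBRR
RRRRBBRR
RRRYYYYW
RRRRBBWW
RRRRRRWW
RRRRRRWW
After op 2 fill(1,4,G) [4 cells changed]:
RRRRRRRR
RRRRGGRR
RRRRGGRR
RRRYYYYW
RRRRBBWW
RRRRRRWW
RRRRRRWW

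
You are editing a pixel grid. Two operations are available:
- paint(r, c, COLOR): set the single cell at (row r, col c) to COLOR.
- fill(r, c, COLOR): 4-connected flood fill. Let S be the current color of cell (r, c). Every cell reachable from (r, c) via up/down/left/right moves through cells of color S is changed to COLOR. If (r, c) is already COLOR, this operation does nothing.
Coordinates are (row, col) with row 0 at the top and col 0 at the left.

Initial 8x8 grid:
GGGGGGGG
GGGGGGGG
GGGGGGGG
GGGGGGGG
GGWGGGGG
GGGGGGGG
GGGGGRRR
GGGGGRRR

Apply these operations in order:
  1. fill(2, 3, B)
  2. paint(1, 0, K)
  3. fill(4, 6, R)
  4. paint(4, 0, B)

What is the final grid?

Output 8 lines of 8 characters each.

After op 1 fill(2,3,B) [57 cells changed]:
BBBBBBBB
BBBBBBBB
BBBBBBBB
BBBBBBBB
BBWBBBBB
BBBBBBBB
BBBBBRRR
BBBBBRRR
After op 2 paint(1,0,K):
BBBBBBBB
KBBBBBBB
BBBBBBBB
BBBBBBBB
BBWBBBBB
BBBBBBBB
BBBBBRRR
BBBBBRRR
After op 3 fill(4,6,R) [56 cells changed]:
RRRRRRRR
KRRRRRRR
RRRRRRRR
RRRRRRRR
RRWRRRRR
RRRRRRRR
RRRRRRRR
RRRRRRRR
After op 4 paint(4,0,B):
RRRRRRRR
KRRRRRRR
RRRRRRRR
RRRRRRRR
BRWRRRRR
RRRRRRRR
RRRRRRRR
RRRRRRRR

Answer: RRRRRRRR
KRRRRRRR
RRRRRRRR
RRRRRRRR
BRWRRRRR
RRRRRRRR
RRRRRRRR
RRRRRRRR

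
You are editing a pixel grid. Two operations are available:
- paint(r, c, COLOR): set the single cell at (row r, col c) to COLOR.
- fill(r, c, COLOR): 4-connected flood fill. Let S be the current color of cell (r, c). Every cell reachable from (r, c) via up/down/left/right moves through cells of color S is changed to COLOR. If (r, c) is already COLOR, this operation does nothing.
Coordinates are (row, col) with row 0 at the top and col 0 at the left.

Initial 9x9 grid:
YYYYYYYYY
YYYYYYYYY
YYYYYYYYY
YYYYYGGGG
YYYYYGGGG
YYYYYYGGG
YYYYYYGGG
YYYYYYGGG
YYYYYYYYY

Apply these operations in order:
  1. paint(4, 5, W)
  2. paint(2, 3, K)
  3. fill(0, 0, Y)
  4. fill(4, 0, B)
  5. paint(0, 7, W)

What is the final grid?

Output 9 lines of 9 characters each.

After op 1 paint(4,5,W):
YYYYYYYYY
YYYYYYYYY
YYYYYYYYY
YYYYYGGGG
YYYYYWGGG
YYYYYYGGG
YYYYYYGGG
YYYYYYGGG
YYYYYYYYY
After op 2 paint(2,3,K):
YYYYYYYYY
YYYYYYYYY
YYYKYYYYY
YYYYYGGGG
YYYYYWGGG
YYYYYYGGG
YYYYYYGGG
YYYYYYGGG
YYYYYYYYY
After op 3 fill(0,0,Y) [0 cells changed]:
YYYYYYYYY
YYYYYYYYY
YYYKYYYYY
YYYYYGGGG
YYYYYWGGG
YYYYYYGGG
YYYYYYGGG
YYYYYYGGG
YYYYYYYYY
After op 4 fill(4,0,B) [63 cells changed]:
BBBBBBBBB
BBBBBBBBB
BBBKBBBBB
BBBBBGGGG
BBBBBWGGG
BBBBBBGGG
BBBBBBGGG
BBBBBBGGG
BBBBBBBBB
After op 5 paint(0,7,W):
BBBBBBBWB
BBBBBBBBB
BBBKBBBBB
BBBBBGGGG
BBBBBWGGG
BBBBBBGGG
BBBBBBGGG
BBBBBBGGG
BBBBBBBBB

Answer: BBBBBBBWB
BBBBBBBBB
BBBKBBBBB
BBBBBGGGG
BBBBBWGGG
BBBBBBGGG
BBBBBBGGG
BBBBBBGGG
BBBBBBBBB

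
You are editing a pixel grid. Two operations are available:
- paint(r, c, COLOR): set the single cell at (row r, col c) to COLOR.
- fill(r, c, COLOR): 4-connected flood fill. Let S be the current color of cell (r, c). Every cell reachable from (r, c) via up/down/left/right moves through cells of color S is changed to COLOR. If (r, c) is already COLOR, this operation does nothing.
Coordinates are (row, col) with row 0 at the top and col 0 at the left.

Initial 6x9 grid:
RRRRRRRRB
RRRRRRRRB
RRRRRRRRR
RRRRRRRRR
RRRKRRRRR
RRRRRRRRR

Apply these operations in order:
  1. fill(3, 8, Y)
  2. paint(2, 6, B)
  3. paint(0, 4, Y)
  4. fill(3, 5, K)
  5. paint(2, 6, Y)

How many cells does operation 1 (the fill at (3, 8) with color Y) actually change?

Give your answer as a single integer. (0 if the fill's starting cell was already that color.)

After op 1 fill(3,8,Y) [51 cells changed]:
YYYYYYYYB
YYYYYYYYB
YYYYYYYYY
YYYYYYYYY
YYYKYYYYY
YYYYYYYYY

Answer: 51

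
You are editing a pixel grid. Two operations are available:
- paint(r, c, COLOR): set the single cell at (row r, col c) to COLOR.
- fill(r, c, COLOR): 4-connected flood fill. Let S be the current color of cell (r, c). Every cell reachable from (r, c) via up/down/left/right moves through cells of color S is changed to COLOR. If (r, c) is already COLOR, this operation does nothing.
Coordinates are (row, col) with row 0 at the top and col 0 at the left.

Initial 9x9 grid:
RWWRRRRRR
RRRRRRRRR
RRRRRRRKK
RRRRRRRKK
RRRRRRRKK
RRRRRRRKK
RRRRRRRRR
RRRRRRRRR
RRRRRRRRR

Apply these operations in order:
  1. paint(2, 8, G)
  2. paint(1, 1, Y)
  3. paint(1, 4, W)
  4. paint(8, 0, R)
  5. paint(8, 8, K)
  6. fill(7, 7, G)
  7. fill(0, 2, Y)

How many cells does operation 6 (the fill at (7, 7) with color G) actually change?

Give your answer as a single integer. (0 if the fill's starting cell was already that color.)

Answer: 68

Derivation:
After op 1 paint(2,8,G):
RWWRRRRRR
RRRRRRRRR
RRRRRRRKG
RRRRRRRKK
RRRRRRRKK
RRRRRRRKK
RRRRRRRRR
RRRRRRRRR
RRRRRRRRR
After op 2 paint(1,1,Y):
RWWRRRRRR
RYRRRRRRR
RRRRRRRKG
RRRRRRRKK
RRRRRRRKK
RRRRRRRKK
RRRRRRRRR
RRRRRRRRR
RRRRRRRRR
After op 3 paint(1,4,W):
RWWRRRRRR
RYRRWRRRR
RRRRRRRKG
RRRRRRRKK
RRRRRRRKK
RRRRRRRKK
RRRRRRRRR
RRRRRRRRR
RRRRRRRRR
After op 4 paint(8,0,R):
RWWRRRRRR
RYRRWRRRR
RRRRRRRKG
RRRRRRRKK
RRRRRRRKK
RRRRRRRKK
RRRRRRRRR
RRRRRRRRR
RRRRRRRRR
After op 5 paint(8,8,K):
RWWRRRRRR
RYRRWRRRR
RRRRRRRKG
RRRRRRRKK
RRRRRRRKK
RRRRRRRKK
RRRRRRRRR
RRRRRRRRR
RRRRRRRRK
After op 6 fill(7,7,G) [68 cells changed]:
GWWGGGGGG
GYGGWGGGG
GGGGGGGKG
GGGGGGGKK
GGGGGGGKK
GGGGGGGKK
GGGGGGGGG
GGGGGGGGG
GGGGGGGGK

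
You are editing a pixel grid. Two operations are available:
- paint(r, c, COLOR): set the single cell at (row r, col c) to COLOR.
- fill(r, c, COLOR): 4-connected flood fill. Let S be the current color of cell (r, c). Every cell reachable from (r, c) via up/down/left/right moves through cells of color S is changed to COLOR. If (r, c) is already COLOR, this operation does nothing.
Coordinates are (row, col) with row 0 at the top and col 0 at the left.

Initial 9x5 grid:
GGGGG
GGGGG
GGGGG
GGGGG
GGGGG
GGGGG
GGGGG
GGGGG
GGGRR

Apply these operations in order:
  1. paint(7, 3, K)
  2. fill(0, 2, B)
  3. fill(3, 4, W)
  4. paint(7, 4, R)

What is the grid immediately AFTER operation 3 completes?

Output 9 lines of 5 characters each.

After op 1 paint(7,3,K):
GGGGG
GGGGG
GGGGG
GGGGG
GGGGG
GGGGG
GGGGG
GGGKG
GGGRR
After op 2 fill(0,2,B) [42 cells changed]:
BBBBB
BBBBB
BBBBB
BBBBB
BBBBB
BBBBB
BBBBB
BBBKB
BBBRR
After op 3 fill(3,4,W) [42 cells changed]:
WWWWW
WWWWW
WWWWW
WWWWW
WWWWW
WWWWW
WWWWW
WWWKW
WWWRR

Answer: WWWWW
WWWWW
WWWWW
WWWWW
WWWWW
WWWWW
WWWWW
WWWKW
WWWRR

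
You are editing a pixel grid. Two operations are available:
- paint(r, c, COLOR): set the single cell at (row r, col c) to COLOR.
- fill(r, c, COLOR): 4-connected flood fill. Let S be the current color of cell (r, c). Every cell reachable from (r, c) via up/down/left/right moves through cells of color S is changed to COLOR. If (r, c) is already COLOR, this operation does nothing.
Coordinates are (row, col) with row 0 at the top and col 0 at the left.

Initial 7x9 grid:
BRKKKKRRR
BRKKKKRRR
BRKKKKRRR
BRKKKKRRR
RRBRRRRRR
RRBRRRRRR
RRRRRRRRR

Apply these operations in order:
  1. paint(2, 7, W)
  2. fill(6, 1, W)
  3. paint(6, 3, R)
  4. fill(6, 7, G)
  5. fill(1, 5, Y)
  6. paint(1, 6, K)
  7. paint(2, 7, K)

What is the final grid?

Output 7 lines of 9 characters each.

Answer: BWYYYYGGG
BWYYYYKGG
BWYYYYGKG
BWYYYYGGG
WWBGGGGGG
WWBGGGGGG
WWWRGGGGG

Derivation:
After op 1 paint(2,7,W):
BRKKKKRRR
BRKKKKRRR
BRKKKKRWR
BRKKKKRRR
RRBRRRRRR
RRBRRRRRR
RRRRRRRRR
After op 2 fill(6,1,W) [40 cells changed]:
BWKKKKWWW
BWKKKKWWW
BWKKKKWWW
BWKKKKWWW
WWBWWWWWW
WWBWWWWWW
WWWWWWWWW
After op 3 paint(6,3,R):
BWKKKKWWW
BWKKKKWWW
BWKKKKWWW
BWKKKKWWW
WWBWWWWWW
WWBWWWWWW
WWWRWWWWW
After op 4 fill(6,7,G) [29 cells changed]:
BWKKKKGGG
BWKKKKGGG
BWKKKKGGG
BWKKKKGGG
WWBGGGGGG
WWBGGGGGG
WWWRGGGGG
After op 5 fill(1,5,Y) [16 cells changed]:
BWYYYYGGG
BWYYYYGGG
BWYYYYGGG
BWYYYYGGG
WWBGGGGGG
WWBGGGGGG
WWWRGGGGG
After op 6 paint(1,6,K):
BWYYYYGGG
BWYYYYKGG
BWYYYYGGG
BWYYYYGGG
WWBGGGGGG
WWBGGGGGG
WWWRGGGGG
After op 7 paint(2,7,K):
BWYYYYGGG
BWYYYYKGG
BWYYYYGKG
BWYYYYGGG
WWBGGGGGG
WWBGGGGGG
WWWRGGGGG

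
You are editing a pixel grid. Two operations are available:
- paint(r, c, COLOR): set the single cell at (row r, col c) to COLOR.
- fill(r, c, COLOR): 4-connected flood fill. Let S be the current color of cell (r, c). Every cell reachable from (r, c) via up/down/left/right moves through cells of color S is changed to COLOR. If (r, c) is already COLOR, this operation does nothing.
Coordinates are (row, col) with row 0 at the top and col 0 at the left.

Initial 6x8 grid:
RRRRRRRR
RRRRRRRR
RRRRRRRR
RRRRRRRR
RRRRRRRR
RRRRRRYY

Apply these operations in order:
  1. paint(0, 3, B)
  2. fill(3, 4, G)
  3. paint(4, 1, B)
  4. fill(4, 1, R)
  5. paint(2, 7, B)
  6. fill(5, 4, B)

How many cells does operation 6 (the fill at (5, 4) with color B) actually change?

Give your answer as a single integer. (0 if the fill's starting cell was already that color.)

After op 1 paint(0,3,B):
RRRBRRRR
RRRRRRRR
RRRRRRRR
RRRRRRRR
RRRRRRRR
RRRRRRYY
After op 2 fill(3,4,G) [45 cells changed]:
GGGBGGGG
GGGGGGGG
GGGGGGGG
GGGGGGGG
GGGGGGGG
GGGGGGYY
After op 3 paint(4,1,B):
GGGBGGGG
GGGGGGGG
GGGGGGGG
GGGGGGGG
GBGGGGGG
GGGGGGYY
After op 4 fill(4,1,R) [1 cells changed]:
GGGBGGGG
GGGGGGGG
GGGGGGGG
GGGGGGGG
GRGGGGGG
GGGGGGYY
After op 5 paint(2,7,B):
GGGBGGGG
GGGGGGGG
GGGGGGGB
GGGGGGGG
GRGGGGGG
GGGGGGYY
After op 6 fill(5,4,B) [43 cells changed]:
BBBBBBBB
BBBBBBBB
BBBBBBBB
BBBBBBBB
BRBBBBBB
BBBBBBYY

Answer: 43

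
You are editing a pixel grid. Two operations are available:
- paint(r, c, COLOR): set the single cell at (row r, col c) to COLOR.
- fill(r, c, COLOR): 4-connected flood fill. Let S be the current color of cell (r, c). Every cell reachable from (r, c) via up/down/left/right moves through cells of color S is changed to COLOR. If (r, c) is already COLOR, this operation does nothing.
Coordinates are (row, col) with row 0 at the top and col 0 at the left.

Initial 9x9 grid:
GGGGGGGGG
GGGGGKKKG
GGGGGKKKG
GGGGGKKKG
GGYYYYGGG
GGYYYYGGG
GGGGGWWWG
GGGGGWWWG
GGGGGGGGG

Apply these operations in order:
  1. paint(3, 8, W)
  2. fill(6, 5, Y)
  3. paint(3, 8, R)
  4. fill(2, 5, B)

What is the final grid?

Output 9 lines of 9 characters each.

After op 1 paint(3,8,W):
GGGGGGGGG
GGGGGKKKG
GGGGGKKKG
GGGGGKKKW
GGYYYYGGG
GGYYYYGGG
GGGGGWWWG
GGGGGWWWG
GGGGGGGGG
After op 2 fill(6,5,Y) [6 cells changed]:
GGGGGGGGG
GGGGGKKKG
GGGGGKKKG
GGGGGKKKW
GGYYYYGGG
GGYYYYGGG
GGGGGYYYG
GGGGGYYYG
GGGGGGGGG
After op 3 paint(3,8,R):
GGGGGGGGG
GGGGGKKKG
GGGGGKKKG
GGGGGKKKR
GGYYYYGGG
GGYYYYGGG
GGGGGYYYG
GGGGGYYYG
GGGGGGGGG
After op 4 fill(2,5,B) [9 cells changed]:
GGGGGGGGG
GGGGGBBBG
GGGGGBBBG
GGGGGBBBR
GGYYYYGGG
GGYYYYGGG
GGGGGYYYG
GGGGGYYYG
GGGGGGGGG

Answer: GGGGGGGGG
GGGGGBBBG
GGGGGBBBG
GGGGGBBBR
GGYYYYGGG
GGYYYYGGG
GGGGGYYYG
GGGGGYYYG
GGGGGGGGG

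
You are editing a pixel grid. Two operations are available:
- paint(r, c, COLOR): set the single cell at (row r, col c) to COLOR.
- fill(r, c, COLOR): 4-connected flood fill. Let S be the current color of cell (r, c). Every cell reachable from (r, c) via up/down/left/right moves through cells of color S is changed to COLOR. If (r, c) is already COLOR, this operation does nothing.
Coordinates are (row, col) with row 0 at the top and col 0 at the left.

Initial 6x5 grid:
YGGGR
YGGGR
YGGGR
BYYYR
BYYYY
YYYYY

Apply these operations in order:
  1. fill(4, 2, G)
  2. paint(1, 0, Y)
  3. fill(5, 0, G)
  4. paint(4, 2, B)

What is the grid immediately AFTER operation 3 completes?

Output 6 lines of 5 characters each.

Answer: YGGGR
YGGGR
YGGGR
BGGGR
BGGGG
GGGGG

Derivation:
After op 1 fill(4,2,G) [12 cells changed]:
YGGGR
YGGGR
YGGGR
BGGGR
BGGGG
GGGGG
After op 2 paint(1,0,Y):
YGGGR
YGGGR
YGGGR
BGGGR
BGGGG
GGGGG
After op 3 fill(5,0,G) [0 cells changed]:
YGGGR
YGGGR
YGGGR
BGGGR
BGGGG
GGGGG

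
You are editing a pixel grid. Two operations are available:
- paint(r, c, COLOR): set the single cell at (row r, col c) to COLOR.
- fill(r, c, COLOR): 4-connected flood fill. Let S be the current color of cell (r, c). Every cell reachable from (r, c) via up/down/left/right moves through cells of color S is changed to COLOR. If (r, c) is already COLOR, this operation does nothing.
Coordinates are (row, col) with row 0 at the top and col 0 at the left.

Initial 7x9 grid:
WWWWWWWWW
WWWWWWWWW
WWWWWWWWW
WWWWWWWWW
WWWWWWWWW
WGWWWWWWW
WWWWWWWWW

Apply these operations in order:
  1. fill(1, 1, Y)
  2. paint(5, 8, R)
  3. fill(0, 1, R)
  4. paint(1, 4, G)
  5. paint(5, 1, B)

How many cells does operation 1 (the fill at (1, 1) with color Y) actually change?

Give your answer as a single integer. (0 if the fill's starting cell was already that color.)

After op 1 fill(1,1,Y) [62 cells changed]:
YYYYYYYYY
YYYYYYYYY
YYYYYYYYY
YYYYYYYYY
YYYYYYYYY
YGYYYYYYY
YYYYYYYYY

Answer: 62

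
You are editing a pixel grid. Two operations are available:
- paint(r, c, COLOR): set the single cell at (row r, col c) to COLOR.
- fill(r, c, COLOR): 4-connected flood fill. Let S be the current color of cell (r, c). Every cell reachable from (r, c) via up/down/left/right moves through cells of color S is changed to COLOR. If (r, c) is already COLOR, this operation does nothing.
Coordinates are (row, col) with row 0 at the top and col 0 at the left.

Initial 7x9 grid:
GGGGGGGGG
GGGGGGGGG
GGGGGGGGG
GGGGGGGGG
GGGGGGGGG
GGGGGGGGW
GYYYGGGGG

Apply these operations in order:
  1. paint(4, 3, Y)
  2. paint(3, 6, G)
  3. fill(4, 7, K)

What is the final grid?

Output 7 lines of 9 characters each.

Answer: KKKKKKKKK
KKKKKKKKK
KKKKKKKKK
KKKKKKKKK
KKKYKKKKK
KKKKKKKKW
KYYYKKKKK

Derivation:
After op 1 paint(4,3,Y):
GGGGGGGGG
GGGGGGGGG
GGGGGGGGG
GGGGGGGGG
GGGYGGGGG
GGGGGGGGW
GYYYGGGGG
After op 2 paint(3,6,G):
GGGGGGGGG
GGGGGGGGG
GGGGGGGGG
GGGGGGGGG
GGGYGGGGG
GGGGGGGGW
GYYYGGGGG
After op 3 fill(4,7,K) [58 cells changed]:
KKKKKKKKK
KKKKKKKKK
KKKKKKKKK
KKKKKKKKK
KKKYKKKKK
KKKKKKKKW
KYYYKKKKK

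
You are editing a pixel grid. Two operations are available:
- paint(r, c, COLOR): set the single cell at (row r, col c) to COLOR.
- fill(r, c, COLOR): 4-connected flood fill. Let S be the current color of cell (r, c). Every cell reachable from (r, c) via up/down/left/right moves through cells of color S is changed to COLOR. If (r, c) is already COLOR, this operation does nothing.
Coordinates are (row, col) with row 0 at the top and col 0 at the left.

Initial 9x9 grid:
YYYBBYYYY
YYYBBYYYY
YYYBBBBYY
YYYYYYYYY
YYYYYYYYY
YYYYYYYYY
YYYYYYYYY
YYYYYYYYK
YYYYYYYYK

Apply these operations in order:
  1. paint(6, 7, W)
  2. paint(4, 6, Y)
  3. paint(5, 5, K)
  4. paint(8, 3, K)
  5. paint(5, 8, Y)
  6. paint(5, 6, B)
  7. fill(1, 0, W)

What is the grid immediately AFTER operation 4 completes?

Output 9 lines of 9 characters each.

Answer: YYYBBYYYY
YYYBBYYYY
YYYBBBBYY
YYYYYYYYY
YYYYYYYYY
YYYYYKYYY
YYYYYYYWY
YYYYYYYYK
YYYKYYYYK

Derivation:
After op 1 paint(6,7,W):
YYYBBYYYY
YYYBBYYYY
YYYBBBBYY
YYYYYYYYY
YYYYYYYYY
YYYYYYYYY
YYYYYYYWY
YYYYYYYYK
YYYYYYYYK
After op 2 paint(4,6,Y):
YYYBBYYYY
YYYBBYYYY
YYYBBBBYY
YYYYYYYYY
YYYYYYYYY
YYYYYYYYY
YYYYYYYWY
YYYYYYYYK
YYYYYYYYK
After op 3 paint(5,5,K):
YYYBBYYYY
YYYBBYYYY
YYYBBBBYY
YYYYYYYYY
YYYYYYYYY
YYYYYKYYY
YYYYYYYWY
YYYYYYYYK
YYYYYYYYK
After op 4 paint(8,3,K):
YYYBBYYYY
YYYBBYYYY
YYYBBBBYY
YYYYYYYYY
YYYYYYYYY
YYYYYKYYY
YYYYYYYWY
YYYYYYYYK
YYYKYYYYK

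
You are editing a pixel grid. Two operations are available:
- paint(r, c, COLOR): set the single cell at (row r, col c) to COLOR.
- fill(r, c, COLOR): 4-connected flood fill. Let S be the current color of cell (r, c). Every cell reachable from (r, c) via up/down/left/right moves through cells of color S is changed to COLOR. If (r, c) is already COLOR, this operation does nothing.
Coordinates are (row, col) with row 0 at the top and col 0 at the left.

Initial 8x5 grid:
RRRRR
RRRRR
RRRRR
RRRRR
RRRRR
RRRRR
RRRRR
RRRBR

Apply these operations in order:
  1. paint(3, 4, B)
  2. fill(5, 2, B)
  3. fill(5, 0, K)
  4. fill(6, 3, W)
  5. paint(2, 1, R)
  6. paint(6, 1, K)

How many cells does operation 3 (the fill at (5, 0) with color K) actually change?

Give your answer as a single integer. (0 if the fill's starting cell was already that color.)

After op 1 paint(3,4,B):
RRRRR
RRRRR
RRRRR
RRRRB
RRRRR
RRRRR
RRRRR
RRRBR
After op 2 fill(5,2,B) [38 cells changed]:
BBBBB
BBBBB
BBBBB
BBBBB
BBBBB
BBBBB
BBBBB
BBBBB
After op 3 fill(5,0,K) [40 cells changed]:
KKKKK
KKKKK
KKKKK
KKKKK
KKKKK
KKKKK
KKKKK
KKKKK

Answer: 40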